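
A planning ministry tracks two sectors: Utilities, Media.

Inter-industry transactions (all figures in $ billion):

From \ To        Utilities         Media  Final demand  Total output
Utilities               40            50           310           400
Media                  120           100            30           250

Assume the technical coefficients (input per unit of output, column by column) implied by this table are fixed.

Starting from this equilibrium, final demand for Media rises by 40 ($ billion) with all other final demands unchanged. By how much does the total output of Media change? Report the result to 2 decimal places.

Technical coefficients a_ij = z_ij / X_j:
  a_11 = 40/400 = 0.10, a_21 = 120/400 = 0.30
  a_12 = 50/250 = 0.20, a_22 = 100/250 = 0.40
I − A =
  [   0.90    -0.20]
  [  -0.30     0.60]
det(I−A) = (0.90)(0.60) − (-0.20)(-0.30) = 0.4800
adj(I−A) = [[0.60, 0.20], [0.30, 0.90]]
(I − A)⁻¹ = adj(I−A) / det(I−A) ≈
  [   1.2500     0.4167]
  [   0.6250     1.8750]
Δx = (I − A)⁻¹ Δd with Δd having +40 in the Media component and 0 elsewhere.
So Δx_2 = L_22 · (+40), where L_22 = adj(I−A)_22 / det(I−A) = 0.90 / 0.4800.
Δx_2 = 0.90 × (+40) / 0.4800 = 36.00 / 0.4800 = 75.00.

Δx_2 = 75.00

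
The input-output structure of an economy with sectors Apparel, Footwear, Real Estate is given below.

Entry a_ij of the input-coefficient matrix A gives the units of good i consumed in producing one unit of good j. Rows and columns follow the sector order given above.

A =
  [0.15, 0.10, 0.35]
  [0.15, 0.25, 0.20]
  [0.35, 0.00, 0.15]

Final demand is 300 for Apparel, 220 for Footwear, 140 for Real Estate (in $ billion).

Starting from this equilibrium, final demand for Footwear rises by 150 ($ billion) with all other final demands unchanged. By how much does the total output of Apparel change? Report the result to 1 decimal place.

I − A =
  [   0.85    -0.10    -0.35]
  [  -0.15     0.75    -0.20]
  [  -0.35     0.00     0.85]
Cofactors of I−A, C_ij = (−1)^(i+j)·(minor ij) (rows/columns in the sector order above):
  C_11 = (0.75)(0.85) − (-0.20)(0.00) = 0.6375
  C_12 = −[(-0.15)(0.85) − (-0.20)(-0.35)] = 0.1975
  C_13 = (-0.15)(0.00) − (0.75)(-0.35) = 0.2625
  C_21 = −[(-0.10)(0.85) − (-0.35)(0.00)] = 0.0850
  C_22 = (0.85)(0.85) − (-0.35)(-0.35) = 0.6000
  C_23 = −[(0.85)(0.00) − (-0.10)(-0.35)] = 0.0350
  C_31 = (-0.10)(-0.20) − (-0.35)(0.75) = 0.2825
  C_32 = −[(0.85)(-0.20) − (-0.35)(-0.15)] = 0.2225
  C_33 = (0.85)(0.75) − (-0.10)(-0.15) = 0.6225
det(I−A) = Σ_j (I−A)_1j·C_1j = (0.85)(0.6375) + (-0.10)(0.1975) + (-0.35)(0.2625) = 0.43025
adj(I−A) = Cᵀ =
  [ 0.6375   0.0850   0.2825]
  [ 0.1975   0.6000   0.2225]
  [ 0.2625   0.0350   0.6225]
(I − A)⁻¹ = adj(I−A) / det(I−A) ≈
  [   1.4817     0.1976     0.6566]
  [   0.4590     1.3945     0.5171]
  [   0.6101     0.0813     1.4468]
Δx = (I − A)⁻¹ Δd with Δd having +150 in the Footwear component and 0 elsewhere.
So Δx_A = L_AF · (+150), where L_AF = adj(I−A)_AF / det(I−A) = 0.0850 / 0.43025.
Δx_A = 0.0850 × (+150) / 0.43025 = 12.75 / 0.43025 ≈ 29.6.

Δx_A = 29.6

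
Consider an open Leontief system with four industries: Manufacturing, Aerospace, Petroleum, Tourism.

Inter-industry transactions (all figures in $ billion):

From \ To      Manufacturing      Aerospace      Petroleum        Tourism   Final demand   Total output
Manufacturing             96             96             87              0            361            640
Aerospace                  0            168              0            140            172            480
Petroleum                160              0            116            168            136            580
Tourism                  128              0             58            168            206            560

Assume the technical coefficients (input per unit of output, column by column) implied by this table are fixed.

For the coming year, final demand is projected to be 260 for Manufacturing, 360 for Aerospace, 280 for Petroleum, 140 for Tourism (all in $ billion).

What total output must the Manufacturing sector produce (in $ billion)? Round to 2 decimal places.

x_1 = 605.90

Technical coefficients a_ij = z_ij / X_j:
  a_11 = 96/640 = 0.15, a_21 = 0/640 = 0.00, a_31 = 160/640 = 0.25, a_41 = 128/640 = 0.20
  a_12 = 96/480 = 0.20, a_22 = 168/480 = 0.35, a_32 = 0/480 = 0.00, a_42 = 0/480 = 0.00
  a_13 = 87/580 = 0.15, a_23 = 0/580 = 0.00, a_33 = 116/580 = 0.20, a_43 = 58/580 = 0.10
  a_14 = 0/560 = 0.00, a_24 = 140/560 = 0.25, a_34 = 168/560 = 0.30, a_44 = 168/560 = 0.30
I − A =
  [   0.85    -0.20    -0.15     0.00]
  [   0.00     0.65     0.00    -0.25]
  [  -0.25     0.00     0.80    -0.30]
  [  -0.20     0.00    -0.10     0.70]
Compute the cofactors C_ij = (−1)^(i+j)·(3×3 minor ij) of I−A; the adjugate is their transpose:
adj(I−A) = Cᵀ =
  [ 0.344500   0.106000   0.073250   0.069250]
  [ 0.046250   0.415250   0.028750   0.160625]
  [ 0.152750   0.047000   0.376750   0.178250]
  [ 0.120250   0.037000   0.074750   0.417625]
det(I−A) = Σ_j (I−A)_1j·C_1j = (0.85)(0.344500) + (-0.20)(0.046250) + (-0.15)(0.152750) + (0.00)(0.120250) = 0.2606625
(I − A)⁻¹ = adj(I−A) / det(I−A) ≈
  [   1.3216     0.4067     0.2810     0.2657]
  [   0.1774     1.5931     0.1103     0.6162]
  [   0.5860     0.1803     1.4454     0.6838]
  [   0.4613     0.1419     0.2868     1.6022]
x = (I − A)⁻¹ d = adj(I−A)·d / det(I−A), with det(I−A) = 0.2606625:
  x_1 = (0.344500·260 + 0.106000·360 + 0.073250·280 + 0.069250·140) / 0.2606625 = 157.935 / 0.2606625 ≈ 605.90
  x_2 = (0.046250·260 + 0.415250·360 + 0.028750·280 + 0.160625·140) / 0.2606625 = 192.0525 / 0.2606625 ≈ 736.79
  x_3 = (0.152750·260 + 0.047000·360 + 0.376750·280 + 0.178250·140) / 0.2606625 = 187.08 / 0.2606625 ≈ 717.71
  x_4 = (0.120250·260 + 0.037000·360 + 0.074750·280 + 0.417625·140) / 0.2606625 = 123.9825 / 0.2606625 ≈ 475.64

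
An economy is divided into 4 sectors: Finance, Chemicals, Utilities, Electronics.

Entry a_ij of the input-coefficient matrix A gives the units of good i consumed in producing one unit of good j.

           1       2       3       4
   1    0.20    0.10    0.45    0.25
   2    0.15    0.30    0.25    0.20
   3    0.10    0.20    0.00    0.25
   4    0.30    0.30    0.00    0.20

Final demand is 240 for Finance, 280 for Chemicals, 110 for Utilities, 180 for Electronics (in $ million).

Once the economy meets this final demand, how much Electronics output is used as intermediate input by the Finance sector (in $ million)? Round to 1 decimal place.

z_41 = 385.4

I − A =
  [   0.80    -0.10    -0.45    -0.25]
  [  -0.15     0.70    -0.25    -0.20]
  [  -0.10    -0.20     1.00    -0.25]
  [  -0.30    -0.30     0.00     0.80]
Compute the cofactors C_ij = (−1)^(i+j)·(3×3 minor ij) of I−A; the adjugate is their transpose:
adj(I−A) = Cᵀ =
  [ 0.441250   0.260750   0.263750   0.285500]
  [ 0.218750   0.495250   0.222250   0.261625]
  [ 0.149750   0.196000   0.318250   0.195250]
  [ 0.247500   0.283500   0.182250   0.457500]
det(I−A) = Σ_j (I−A)_1j·C_1j = (0.80)(0.441250) + (-0.10)(0.218750) + (-0.45)(0.149750) + (-0.25)(0.247500) = 0.2018625
(I − A)⁻¹ = adj(I−A) / det(I−A) ≈
  [   2.1859     1.2917     1.3066     1.4143]
  [   1.0837     2.4534     1.1010     1.2961]
  [   0.7418     0.9710     1.5766     0.9672]
  [   1.2261     1.4044     0.9028     2.2664]
First solve x = (I − A)⁻¹ d = adj(I−A)·d / det(I−A); in particular x_1 = (0.441250·240 + 0.260750·280 + 0.263750·110 + 0.285500·180) / 0.2018625 = 259.3125 / 0.2018625 ≈ 1284.600.
Intermediate flow from 4 to 1: z_41 = a_41 · x_1 = 0.30 × 259.3125 / 0.2018625 = 77.79375 / 0.2018625 ≈ 385.4.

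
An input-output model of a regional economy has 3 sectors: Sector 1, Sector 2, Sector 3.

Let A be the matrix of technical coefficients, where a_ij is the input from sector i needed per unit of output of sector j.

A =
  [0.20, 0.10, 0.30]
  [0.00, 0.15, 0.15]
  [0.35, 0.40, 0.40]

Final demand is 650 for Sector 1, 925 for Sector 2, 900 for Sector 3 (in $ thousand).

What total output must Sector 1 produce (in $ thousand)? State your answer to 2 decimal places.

I − A =
  [   0.80    -0.10    -0.30]
  [   0.00     0.85    -0.15]
  [  -0.35    -0.40     0.60]
Cofactors of I−A, C_ij = (−1)^(i+j)·(minor ij) (rows/columns in the sector order above):
  C_11 = (0.85)(0.60) − (-0.15)(-0.40) = 0.4500
  C_12 = −[(0.00)(0.60) − (-0.15)(-0.35)] = 0.0525
  C_13 = (0.00)(-0.40) − (0.85)(-0.35) = 0.2975
  C_21 = −[(-0.10)(0.60) − (-0.30)(-0.40)] = 0.1800
  C_22 = (0.80)(0.60) − (-0.30)(-0.35) = 0.3750
  C_23 = −[(0.80)(-0.40) − (-0.10)(-0.35)] = 0.3550
  C_31 = (-0.10)(-0.15) − (-0.30)(0.85) = 0.2700
  C_32 = −[(0.80)(-0.15) − (-0.30)(0.00)] = 0.1200
  C_33 = (0.80)(0.85) − (-0.10)(0.00) = 0.6800
det(I−A) = Σ_j (I−A)_1j·C_1j = (0.80)(0.4500) + (-0.10)(0.0525) + (-0.30)(0.2975) = 0.2655
adj(I−A) = Cᵀ =
  [ 0.4500   0.1800   0.2700]
  [ 0.0525   0.3750   0.1200]
  [ 0.2975   0.3550   0.6800]
(I − A)⁻¹ = adj(I−A) / det(I−A) ≈
  [   1.6949     0.6780     1.0169]
  [   0.1977     1.4124     0.4520]
  [   1.1205     1.3371     2.5612]
x = (I − A)⁻¹ d = adj(I−A)·d / det(I−A), with det(I−A) = 0.2655:
  x_1 = (0.4500·650 + 0.1800·925 + 0.2700·900) / 0.2655 = 702.00 / 0.2655 ≈ 2644.07
  x_2 = (0.0525·650 + 0.3750·925 + 0.1200·900) / 0.2655 = 489.00 / 0.2655 ≈ 1841.81
  x_3 = (0.2975·650 + 0.3550·925 + 0.6800·900) / 0.2655 = 1133.75 / 0.2655 ≈ 4270.24

x_1 = 2644.07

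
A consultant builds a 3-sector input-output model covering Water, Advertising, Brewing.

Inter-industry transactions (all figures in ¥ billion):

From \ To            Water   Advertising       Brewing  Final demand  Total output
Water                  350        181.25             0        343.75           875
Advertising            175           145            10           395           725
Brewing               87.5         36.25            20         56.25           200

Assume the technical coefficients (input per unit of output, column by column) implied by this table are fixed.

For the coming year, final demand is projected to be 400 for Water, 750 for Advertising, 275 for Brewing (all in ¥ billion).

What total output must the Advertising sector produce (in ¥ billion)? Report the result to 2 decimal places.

Technical coefficients a_ij = z_ij / X_j:
  a_11 = 350/875 = 0.40, a_21 = 175/875 = 0.20, a_31 = 87.5/875 = 0.10
  a_12 = 181.25/725 = 0.25, a_22 = 145/725 = 0.20, a_32 = 36.25/725 = 0.05
  a_13 = 0/200 = 0.00, a_23 = 10/200 = 0.05, a_33 = 20/200 = 0.10
I − A =
  [   0.60    -0.25     0.00]
  [  -0.20     0.80    -0.05]
  [  -0.10    -0.05     0.90]
Cofactors of I−A, C_ij = (−1)^(i+j)·(minor ij) (rows/columns in the sector order above):
  C_11 = (0.80)(0.90) − (-0.05)(-0.05) = 0.7175
  C_12 = −[(-0.20)(0.90) − (-0.05)(-0.10)] = 0.1850
  C_13 = (-0.20)(-0.05) − (0.80)(-0.10) = 0.0900
  C_21 = −[(-0.25)(0.90) − (0.00)(-0.05)] = 0.2250
  C_22 = (0.60)(0.90) − (0.00)(-0.10) = 0.5400
  C_23 = −[(0.60)(-0.05) − (-0.25)(-0.10)] = 0.0550
  C_31 = (-0.25)(-0.05) − (0.00)(0.80) = 0.0125
  C_32 = −[(0.60)(-0.05) − (0.00)(-0.20)] = 0.0300
  C_33 = (0.60)(0.80) − (-0.25)(-0.20) = 0.4300
det(I−A) = Σ_j (I−A)_1j·C_1j = (0.60)(0.7175) + (-0.25)(0.1850) + (0.00)(0.0900) = 0.38425
adj(I−A) = Cᵀ =
  [ 0.7175   0.2250   0.0125]
  [ 0.1850   0.5400   0.0300]
  [ 0.0900   0.0550   0.4300]
(I − A)⁻¹ = adj(I−A) / det(I−A) ≈
  [   1.8673     0.5856     0.0325]
  [   0.4815     1.4053     0.0781]
  [   0.2342     0.1431     1.1191]
x = (I − A)⁻¹ d = adj(I−A)·d / det(I−A), with det(I−A) = 0.38425:
  x_1 = (0.7175·400 + 0.2250·750 + 0.0125·275) / 0.38425 = 459.1875 / 0.38425 ≈ 1195.02
  x_2 = (0.1850·400 + 0.5400·750 + 0.0300·275) / 0.38425 = 487.25 / 0.38425 ≈ 1268.05
  x_3 = (0.0900·400 + 0.0550·750 + 0.4300·275) / 0.38425 = 195.50 / 0.38425 ≈ 508.78

x_2 = 1268.05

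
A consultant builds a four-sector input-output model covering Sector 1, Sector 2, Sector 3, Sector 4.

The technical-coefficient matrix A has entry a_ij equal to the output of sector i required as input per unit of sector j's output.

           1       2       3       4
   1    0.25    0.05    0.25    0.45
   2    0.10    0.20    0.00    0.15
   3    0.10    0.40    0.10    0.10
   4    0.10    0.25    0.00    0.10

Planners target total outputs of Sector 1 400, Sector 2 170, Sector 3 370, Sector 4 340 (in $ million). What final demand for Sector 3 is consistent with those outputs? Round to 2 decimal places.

I − A =
  [   0.75    -0.05    -0.25    -0.45]
  [  -0.10     0.80     0.00    -0.15]
  [  -0.10    -0.40     0.90    -0.10]
  [  -0.10    -0.25     0.00     0.90]
d = (I − A) x:
  d_1 = (+0.75)·400 + (-0.05)·170 + (-0.25)·370 + (-0.45)·340 = 46.00
  d_2 = (-0.10)·400 + (+0.80)·170 + (+0.00)·370 + (-0.15)·340 = 45.00
  d_3 = (-0.10)·400 + (-0.40)·170 + (+0.90)·370 + (-0.10)·340 = 191.00
  d_4 = (-0.10)·400 + (-0.25)·170 + (+0.00)·370 + (+0.90)·340 = 223.50

d_3 = 191.00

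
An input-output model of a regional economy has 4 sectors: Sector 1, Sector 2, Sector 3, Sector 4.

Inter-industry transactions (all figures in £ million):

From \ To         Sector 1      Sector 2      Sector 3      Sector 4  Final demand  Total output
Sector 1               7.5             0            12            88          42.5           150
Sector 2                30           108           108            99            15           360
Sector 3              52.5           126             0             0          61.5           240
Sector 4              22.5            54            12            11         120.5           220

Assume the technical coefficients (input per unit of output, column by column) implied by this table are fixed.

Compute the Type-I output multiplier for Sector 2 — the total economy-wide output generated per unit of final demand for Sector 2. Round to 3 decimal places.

Technical coefficients a_ij = z_ij / X_j:
  a_11 = 7.5/150 = 0.05, a_21 = 30/150 = 0.20, a_31 = 52.5/150 = 0.35, a_41 = 22.5/150 = 0.15
  a_12 = 0/360 = 0.00, a_22 = 108/360 = 0.30, a_32 = 126/360 = 0.35, a_42 = 54/360 = 0.15
  a_13 = 12/240 = 0.05, a_23 = 108/240 = 0.45, a_33 = 0/240 = 0.00, a_43 = 12/240 = 0.05
  a_14 = 88/220 = 0.40, a_24 = 99/220 = 0.45, a_34 = 0/220 = 0.00, a_44 = 11/220 = 0.05
I − A =
  [   0.95     0.00    -0.05    -0.40]
  [  -0.20     0.70    -0.45    -0.45]
  [  -0.35    -0.35     1.00     0.00]
  [  -0.15    -0.15    -0.05     0.95]
Compute the cofactors C_ij = (−1)^(i+j)·(3×3 minor ij) of I−A; the adjugate is their transpose:
adj(I−A) = Cᵀ =
  [ 0.440000   0.083625   0.070875   0.224875]
  [ 0.415000   0.818875   0.417375   0.562625]
  [ 0.299250   0.315875   0.513625   0.275625]
  [ 0.150750   0.159125   0.104125   0.499625]
det(I−A) = Σ_j (I−A)_1j·C_1j = (0.95)(0.440000) + (0.00)(0.415000) + (-0.05)(0.299250) + (-0.40)(0.150750) = 0.3427375
(I − A)⁻¹ = adj(I−A) / det(I−A) ≈
  [   1.2838     0.2440     0.2068     0.6561]
  [   1.2108     2.3892     1.2178     1.6416]
  [   0.8731     0.9216     1.4986     0.8042]
  [   0.4398     0.4643     0.3038     1.4577]
The output multiplier for sector j is the column-j sum of the Leontief inverse (I − A)⁻¹ = adj(I−A) / det(I−A).
Column 2 of adj(I−A): (0.083625, 0.818875, 0.315875, 0.159125); det(I−A) = 0.3427375.
m_2 = (0.083625 + 0.818875 + 0.315875 + 0.159125) / 0.3427375 = 1.3775 / 0.3427375 ≈ 4.019.

m_2 = 4.019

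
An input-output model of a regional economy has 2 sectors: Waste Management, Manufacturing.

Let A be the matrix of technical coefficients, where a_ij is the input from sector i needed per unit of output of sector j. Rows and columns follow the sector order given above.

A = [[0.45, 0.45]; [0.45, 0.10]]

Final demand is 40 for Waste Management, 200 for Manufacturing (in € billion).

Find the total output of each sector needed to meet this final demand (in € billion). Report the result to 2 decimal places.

I − A =
  [   0.55    -0.45]
  [  -0.45     0.90]
det(I−A) = (0.55)(0.90) − (-0.45)(-0.45) = 0.2925
adj(I−A) = [[0.90, 0.45], [0.45, 0.55]]
(I − A)⁻¹ = adj(I−A) / det(I−A) ≈
  [   3.0769     1.5385]
  [   1.5385     1.8803]
x = (I − A)⁻¹ d = adj(I−A)·d / det(I−A), with det(I−A) = 0.2925:
  x_W = (0.90·40 + 0.45·200) / 0.2925 = 126.00 / 0.2925 ≈ 430.77
  x_M = (0.45·40 + 0.55·200) / 0.2925 = 128.00 / 0.2925 ≈ 437.61

x_W = 430.77, x_M = 437.61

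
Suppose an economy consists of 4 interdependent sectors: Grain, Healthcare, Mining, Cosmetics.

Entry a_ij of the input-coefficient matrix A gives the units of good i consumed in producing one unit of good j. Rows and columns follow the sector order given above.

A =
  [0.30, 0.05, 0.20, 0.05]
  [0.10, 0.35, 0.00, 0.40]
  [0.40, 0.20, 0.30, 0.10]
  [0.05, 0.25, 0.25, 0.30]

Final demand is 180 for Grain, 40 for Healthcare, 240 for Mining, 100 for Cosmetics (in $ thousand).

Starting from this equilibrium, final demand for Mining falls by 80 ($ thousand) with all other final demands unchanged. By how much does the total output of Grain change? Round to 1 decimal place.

I − A =
  [   0.70    -0.05    -0.20    -0.05]
  [  -0.10     0.65     0.00    -0.40]
  [  -0.40    -0.20     0.70    -0.10]
  [  -0.05    -0.25    -0.25     0.70]
Compute the cofactors C_ij = (−1)^(i+j)·(3×3 minor ij) of I−A; the adjugate is their transpose:
adj(I−A) = Cᵀ =
  [ 0.212250   0.067500   0.084125   0.065750]
  [ 0.100500   0.261750   0.089250   0.169500]
  [ 0.165750   0.134250   0.241125   0.123000]
  [ 0.110250   0.146250   0.124000   0.259000]
det(I−A) = Σ_j (I−A)_1j·C_1j = (0.70)(0.212250) + (-0.05)(0.100500) + (-0.20)(0.165750) + (-0.05)(0.110250) = 0.1048875
(I − A)⁻¹ = adj(I−A) / det(I−A) ≈
  [   2.0236     0.6435     0.8020     0.6269]
  [   0.9582     2.4955     0.8509     1.6160]
  [   1.5803     1.2799     2.2989     1.1727]
  [   1.0511     1.3944     1.1822     2.4693]
Δx = (I − A)⁻¹ Δd with Δd having -80 in the Mining component and 0 elsewhere.
So Δx_1 = L_13 · (-80), where L_13 = adj(I−A)_13 / det(I−A) = 0.084125 / 0.1048875.
Δx_1 = 0.084125 × (-80) / 0.1048875 = -6.73 / 0.1048875 ≈ -64.2.

Δx_1 = -64.2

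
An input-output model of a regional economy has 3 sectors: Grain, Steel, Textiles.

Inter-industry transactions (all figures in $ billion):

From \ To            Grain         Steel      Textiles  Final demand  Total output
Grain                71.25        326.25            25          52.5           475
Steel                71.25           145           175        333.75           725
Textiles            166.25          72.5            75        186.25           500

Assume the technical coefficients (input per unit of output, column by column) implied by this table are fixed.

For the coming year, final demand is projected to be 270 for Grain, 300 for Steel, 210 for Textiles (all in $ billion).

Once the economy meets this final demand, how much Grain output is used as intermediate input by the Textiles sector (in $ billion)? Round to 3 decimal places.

Technical coefficients a_ij = z_ij / X_j:
  a_11 = 71.25/475 = 0.15, a_21 = 71.25/475 = 0.15, a_31 = 166.25/475 = 0.35
  a_12 = 326.25/725 = 0.45, a_22 = 145/725 = 0.20, a_32 = 72.5/725 = 0.10
  a_13 = 25/500 = 0.05, a_23 = 175/500 = 0.35, a_33 = 75/500 = 0.15
I − A =
  [   0.85    -0.45    -0.05]
  [  -0.15     0.80    -0.35]
  [  -0.35    -0.10     0.85]
Cofactors of I−A, C_ij = (−1)^(i+j)·(minor ij) (rows/columns in the sector order above):
  C_11 = (0.80)(0.85) − (-0.35)(-0.10) = 0.6450
  C_12 = −[(-0.15)(0.85) − (-0.35)(-0.35)] = 0.2500
  C_13 = (-0.15)(-0.10) − (0.80)(-0.35) = 0.2950
  C_21 = −[(-0.45)(0.85) − (-0.05)(-0.10)] = 0.3875
  C_22 = (0.85)(0.85) − (-0.05)(-0.35) = 0.7050
  C_23 = −[(0.85)(-0.10) − (-0.45)(-0.35)] = 0.2425
  C_31 = (-0.45)(-0.35) − (-0.05)(0.80) = 0.1975
  C_32 = −[(0.85)(-0.35) − (-0.05)(-0.15)] = 0.3050
  C_33 = (0.85)(0.80) − (-0.45)(-0.15) = 0.6125
det(I−A) = Σ_j (I−A)_1j·C_1j = (0.85)(0.6450) + (-0.45)(0.2500) + (-0.05)(0.2950) = 0.4210
adj(I−A) = Cᵀ =
  [ 0.6450   0.3875   0.1975]
  [ 0.2500   0.7050   0.3050]
  [ 0.2950   0.2425   0.6125]
(I − A)⁻¹ = adj(I−A) / det(I−A) ≈
  [   1.5321     0.9204     0.4691]
  [   0.5938     1.6746     0.7245]
  [   0.7007     0.5760     1.4549]
First solve x = (I − A)⁻¹ d = adj(I−A)·d / det(I−A); in particular x_3 = (0.2950·270 + 0.2425·300 + 0.6125·210) / 0.4210 = 281.025 / 0.4210 ≈ 667.51781.
Intermediate flow from 1 to 3: z_13 = a_13 · x_3 = 0.05 × 281.025 / 0.4210 = 14.05125 / 0.4210 ≈ 33.376.

z_13 = 33.376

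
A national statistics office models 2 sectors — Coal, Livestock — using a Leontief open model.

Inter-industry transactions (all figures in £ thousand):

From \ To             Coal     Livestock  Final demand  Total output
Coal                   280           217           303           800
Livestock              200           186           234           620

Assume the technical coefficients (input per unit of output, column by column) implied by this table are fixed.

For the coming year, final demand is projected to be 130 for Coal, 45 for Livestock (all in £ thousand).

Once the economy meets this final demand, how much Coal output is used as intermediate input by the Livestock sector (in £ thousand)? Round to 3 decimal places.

Technical coefficients a_ij = z_ij / X_j:
  a_11 = 280/800 = 0.35, a_21 = 200/800 = 0.25
  a_12 = 217/620 = 0.35, a_22 = 186/620 = 0.30
I − A =
  [   0.65    -0.35]
  [  -0.25     0.70]
det(I−A) = (0.65)(0.70) − (-0.35)(-0.25) = 0.3675
adj(I−A) = [[0.70, 0.35], [0.25, 0.65]]
(I − A)⁻¹ = adj(I−A) / det(I−A) ≈
  [   1.9048     0.9524]
  [   0.6803     1.7687]
First solve x = (I − A)⁻¹ d = adj(I−A)·d / det(I−A); in particular x_2 = (0.25·130 + 0.65·45) / 0.3675 = 61.75 / 0.3675 ≈ 168.02721.
Intermediate flow from 1 to 2: z_12 = a_12 · x_2 = 0.35 × 61.75 / 0.3675 = 21.6125 / 0.3675 ≈ 58.810.

z_12 = 58.810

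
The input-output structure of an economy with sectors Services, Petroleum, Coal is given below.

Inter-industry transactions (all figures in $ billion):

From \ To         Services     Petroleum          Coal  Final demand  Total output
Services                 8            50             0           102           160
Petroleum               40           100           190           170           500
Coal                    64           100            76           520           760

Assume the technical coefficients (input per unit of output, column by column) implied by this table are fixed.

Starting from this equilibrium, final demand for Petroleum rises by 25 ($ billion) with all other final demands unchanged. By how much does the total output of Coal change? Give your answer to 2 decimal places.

Δx_3 = 9.52

Technical coefficients a_ij = z_ij / X_j:
  a_11 = 8/160 = 0.05, a_21 = 40/160 = 0.25, a_31 = 64/160 = 0.40
  a_12 = 50/500 = 0.10, a_22 = 100/500 = 0.20, a_32 = 100/500 = 0.20
  a_13 = 0/760 = 0.00, a_23 = 190/760 = 0.25, a_33 = 76/760 = 0.10
I − A =
  [   0.95    -0.10     0.00]
  [  -0.25     0.80    -0.25]
  [  -0.40    -0.20     0.90]
Cofactors of I−A, C_ij = (−1)^(i+j)·(minor ij) (rows/columns in the sector order above):
  C_11 = (0.80)(0.90) − (-0.25)(-0.20) = 0.6700
  C_12 = −[(-0.25)(0.90) − (-0.25)(-0.40)] = 0.3250
  C_13 = (-0.25)(-0.20) − (0.80)(-0.40) = 0.3700
  C_21 = −[(-0.10)(0.90) − (0.00)(-0.20)] = 0.0900
  C_22 = (0.95)(0.90) − (0.00)(-0.40) = 0.8550
  C_23 = −[(0.95)(-0.20) − (-0.10)(-0.40)] = 0.2300
  C_31 = (-0.10)(-0.25) − (0.00)(0.80) = 0.0250
  C_32 = −[(0.95)(-0.25) − (0.00)(-0.25)] = 0.2375
  C_33 = (0.95)(0.80) − (-0.10)(-0.25) = 0.7350
det(I−A) = Σ_j (I−A)_1j·C_1j = (0.95)(0.6700) + (-0.10)(0.3250) + (0.00)(0.3700) = 0.6040
adj(I−A) = Cᵀ =
  [ 0.6700   0.0900   0.0250]
  [ 0.3250   0.8550   0.2375]
  [ 0.3700   0.2300   0.7350]
(I − A)⁻¹ = adj(I−A) / det(I−A) ≈
  [   1.1093     0.1490     0.0414]
  [   0.5381     1.4156     0.3932]
  [   0.6126     0.3808     1.2169]
Δx = (I − A)⁻¹ Δd with Δd having +25 in the Petroleum component and 0 elsewhere.
So Δx_3 = L_32 · (+25), where L_32 = adj(I−A)_32 / det(I−A) = 0.2300 / 0.6040.
Δx_3 = 0.2300 × (+25) / 0.6040 = 5.75 / 0.6040 ≈ 9.52.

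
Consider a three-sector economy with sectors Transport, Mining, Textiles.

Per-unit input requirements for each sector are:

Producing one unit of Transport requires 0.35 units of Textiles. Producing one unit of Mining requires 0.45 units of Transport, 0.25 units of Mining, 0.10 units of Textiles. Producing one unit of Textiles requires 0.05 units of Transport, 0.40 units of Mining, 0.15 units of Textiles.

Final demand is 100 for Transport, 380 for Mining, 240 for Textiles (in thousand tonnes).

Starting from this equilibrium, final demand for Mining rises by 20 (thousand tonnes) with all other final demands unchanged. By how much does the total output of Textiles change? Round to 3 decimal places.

Δx_3 = 9.878

I − A =
  [   1.00    -0.45    -0.05]
  [   0.00     0.75    -0.40]
  [  -0.35    -0.10     0.85]
Cofactors of I−A, C_ij = (−1)^(i+j)·(minor ij) (rows/columns in the sector order above):
  C_11 = (0.75)(0.85) − (-0.40)(-0.10) = 0.5975
  C_12 = −[(0.00)(0.85) − (-0.40)(-0.35)] = 0.1400
  C_13 = (0.00)(-0.10) − (0.75)(-0.35) = 0.2625
  C_21 = −[(-0.45)(0.85) − (-0.05)(-0.10)] = 0.3875
  C_22 = (1.00)(0.85) − (-0.05)(-0.35) = 0.8325
  C_23 = −[(1.00)(-0.10) − (-0.45)(-0.35)] = 0.2575
  C_31 = (-0.45)(-0.40) − (-0.05)(0.75) = 0.2175
  C_32 = −[(1.00)(-0.40) − (-0.05)(0.00)] = 0.4000
  C_33 = (1.00)(0.75) − (-0.45)(0.00) = 0.7500
det(I−A) = Σ_j (I−A)_1j·C_1j = (1.00)(0.5975) + (-0.45)(0.1400) + (-0.05)(0.2625) = 0.521375
adj(I−A) = Cᵀ =
  [ 0.5975   0.3875   0.2175]
  [ 0.1400   0.8325   0.4000]
  [ 0.2625   0.2575   0.7500]
(I − A)⁻¹ = adj(I−A) / det(I−A) ≈
  [   1.1460     0.7432     0.4172]
  [   0.2685     1.5967     0.7672]
  [   0.5035     0.4939     1.4385]
Δx = (I − A)⁻¹ Δd with Δd having +20 in the Mining component and 0 elsewhere.
So Δx_3 = L_32 · (+20), where L_32 = adj(I−A)_32 / det(I−A) = 0.2575 / 0.521375.
Δx_3 = 0.2575 × (+20) / 0.521375 = 5.15 / 0.521375 ≈ 9.878.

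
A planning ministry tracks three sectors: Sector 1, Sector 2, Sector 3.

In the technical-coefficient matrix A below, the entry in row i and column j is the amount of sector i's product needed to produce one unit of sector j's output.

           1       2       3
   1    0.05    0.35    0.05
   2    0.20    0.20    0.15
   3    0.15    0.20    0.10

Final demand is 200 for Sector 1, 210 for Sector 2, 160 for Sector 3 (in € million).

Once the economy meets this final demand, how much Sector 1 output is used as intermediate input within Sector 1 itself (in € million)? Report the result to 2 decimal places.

z_11 = 19.17

I − A =
  [   0.95    -0.35    -0.05]
  [  -0.20     0.80    -0.15]
  [  -0.15    -0.20     0.90]
Cofactors of I−A, C_ij = (−1)^(i+j)·(minor ij) (rows/columns in the sector order above):
  C_11 = (0.80)(0.90) − (-0.15)(-0.20) = 0.6900
  C_12 = −[(-0.20)(0.90) − (-0.15)(-0.15)] = 0.2025
  C_13 = (-0.20)(-0.20) − (0.80)(-0.15) = 0.1600
  C_21 = −[(-0.35)(0.90) − (-0.05)(-0.20)] = 0.3250
  C_22 = (0.95)(0.90) − (-0.05)(-0.15) = 0.8475
  C_23 = −[(0.95)(-0.20) − (-0.35)(-0.15)] = 0.2425
  C_31 = (-0.35)(-0.15) − (-0.05)(0.80) = 0.0925
  C_32 = −[(0.95)(-0.15) − (-0.05)(-0.20)] = 0.1525
  C_33 = (0.95)(0.80) − (-0.35)(-0.20) = 0.6900
det(I−A) = Σ_j (I−A)_1j·C_1j = (0.95)(0.6900) + (-0.35)(0.2025) + (-0.05)(0.1600) = 0.576625
adj(I−A) = Cᵀ =
  [ 0.6900   0.3250   0.0925]
  [ 0.2025   0.8475   0.1525]
  [ 0.1600   0.2425   0.6900]
(I − A)⁻¹ = adj(I−A) / det(I−A) ≈
  [   1.1966     0.5636     0.1604]
  [   0.3512     1.4698     0.2645]
  [   0.2775     0.4206     1.1966]
First solve x = (I − A)⁻¹ d = adj(I−A)·d / det(I−A); in particular x_1 = (0.6900·200 + 0.3250·210 + 0.0925·160) / 0.576625 = 221.05 / 0.576625 ≈ 383.3514.
Intermediate flow from 1 to 1: z_11 = a_11 · x_1 = 0.05 × 221.05 / 0.576625 = 11.0525 / 0.576625 ≈ 19.17.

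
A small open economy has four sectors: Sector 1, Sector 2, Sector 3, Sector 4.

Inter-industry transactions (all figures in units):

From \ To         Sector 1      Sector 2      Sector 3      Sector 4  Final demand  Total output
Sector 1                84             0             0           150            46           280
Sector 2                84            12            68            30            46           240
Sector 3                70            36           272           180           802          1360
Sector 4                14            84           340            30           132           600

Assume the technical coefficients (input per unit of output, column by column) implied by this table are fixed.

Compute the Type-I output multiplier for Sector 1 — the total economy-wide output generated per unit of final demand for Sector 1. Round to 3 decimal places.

Technical coefficients a_ij = z_ij / X_j:
  a_11 = 84/280 = 0.30, a_21 = 84/280 = 0.30, a_31 = 70/280 = 0.25, a_41 = 14/280 = 0.05
  a_12 = 0/240 = 0.00, a_22 = 12/240 = 0.05, a_32 = 36/240 = 0.15, a_42 = 84/240 = 0.35
  a_13 = 0/1360 = 0.00, a_23 = 68/1360 = 0.05, a_33 = 272/1360 = 0.20, a_43 = 340/1360 = 0.25
  a_14 = 150/600 = 0.25, a_24 = 30/600 = 0.05, a_34 = 180/600 = 0.30, a_44 = 30/600 = 0.05
I − A =
  [   0.70     0.00     0.00    -0.25]
  [  -0.30     0.95    -0.05    -0.05]
  [  -0.25    -0.15     0.80    -0.30]
  [  -0.05    -0.35    -0.25     0.95]
Compute the cofactors C_ij = (−1)^(i+j)·(3×3 minor ij) of I−A; the adjugate is their transpose:
adj(I−A) = Cᵀ =
  [ 0.622500   0.079375   0.063750   0.188125]
  [ 0.223250   0.453875   0.060125   0.101625]
  [ 0.310125   0.193250   0.581375   0.275375]
  [ 0.196625   0.222250   0.178500   0.526750]
det(I−A) = Σ_j (I−A)_1j·C_1j = (0.70)(0.622500) + (0.00)(0.223250) + (0.00)(0.310125) + (-0.25)(0.196625) = 0.38659375
(I − A)⁻¹ = adj(I−A) / det(I−A) ≈
  [   1.6102     0.2053     0.1649     0.4866]
  [   0.5775     1.1740     0.1555     0.2629]
  [   0.8022     0.4999     1.5038     0.7123]
  [   0.5086     0.5749     0.4617     1.3625]
The output multiplier for sector j is the column-j sum of the Leontief inverse (I − A)⁻¹ = adj(I−A) / det(I−A).
Column 1 of adj(I−A): (0.622500, 0.223250, 0.310125, 0.196625); det(I−A) = 0.38659375.
m_1 = (0.622500 + 0.223250 + 0.310125 + 0.196625) / 0.38659375 = 1.3525 / 0.38659375 ≈ 3.499.

m_1 = 3.499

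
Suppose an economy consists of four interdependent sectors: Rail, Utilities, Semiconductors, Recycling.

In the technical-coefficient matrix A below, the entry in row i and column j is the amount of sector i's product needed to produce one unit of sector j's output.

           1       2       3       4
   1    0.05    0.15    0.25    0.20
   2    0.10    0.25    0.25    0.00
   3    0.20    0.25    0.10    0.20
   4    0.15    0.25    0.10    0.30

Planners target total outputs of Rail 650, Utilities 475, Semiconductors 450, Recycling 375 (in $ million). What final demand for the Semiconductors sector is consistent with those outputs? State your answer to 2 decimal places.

d_3 = 81.25

I − A =
  [   0.95    -0.15    -0.25    -0.20]
  [  -0.10     0.75    -0.25     0.00]
  [  -0.20    -0.25     0.90    -0.20]
  [  -0.15    -0.25    -0.10     0.70]
d = (I − A) x:
  d_1 = (+0.95)·650 + (-0.15)·475 + (-0.25)·450 + (-0.20)·375 = 358.75
  d_2 = (-0.10)·650 + (+0.75)·475 + (-0.25)·450 + (+0.00)·375 = 178.75
  d_3 = (-0.20)·650 + (-0.25)·475 + (+0.90)·450 + (-0.20)·375 = 81.25
  d_4 = (-0.15)·650 + (-0.25)·475 + (-0.10)·450 + (+0.70)·375 = 1.25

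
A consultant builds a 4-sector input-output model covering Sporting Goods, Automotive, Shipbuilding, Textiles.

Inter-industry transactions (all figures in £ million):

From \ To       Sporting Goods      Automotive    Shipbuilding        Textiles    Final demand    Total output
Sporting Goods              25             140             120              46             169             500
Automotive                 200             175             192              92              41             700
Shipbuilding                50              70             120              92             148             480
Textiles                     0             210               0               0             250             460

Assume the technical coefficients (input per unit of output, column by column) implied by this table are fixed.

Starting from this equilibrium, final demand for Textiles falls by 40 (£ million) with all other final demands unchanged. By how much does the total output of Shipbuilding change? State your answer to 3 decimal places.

Technical coefficients a_ij = z_ij / X_j:
  a_11 = 25/500 = 0.05, a_21 = 200/500 = 0.40, a_31 = 50/500 = 0.10, a_41 = 0/500 = 0.00
  a_12 = 140/700 = 0.20, a_22 = 175/700 = 0.25, a_32 = 70/700 = 0.10, a_42 = 210/700 = 0.30
  a_13 = 120/480 = 0.25, a_23 = 192/480 = 0.40, a_33 = 120/480 = 0.25, a_43 = 0/480 = 0.00
  a_14 = 46/460 = 0.10, a_24 = 92/460 = 0.20, a_34 = 92/460 = 0.20, a_44 = 0/460 = 0.00
I − A =
  [   0.95    -0.20    -0.25    -0.10]
  [  -0.40     0.75    -0.40    -0.20]
  [  -0.10    -0.10     0.75    -0.20]
  [   0.00    -0.30     0.00     1.00]
Compute the cofactors C_ij = (−1)^(i+j)·(3×3 minor ij) of I−A; the adjugate is their transpose:
adj(I−A) = Cᵀ =
  [ 0.453500   0.212500   0.264500   0.140750]
  [ 0.340000   0.687500   0.480000   0.267500]
  [ 0.133000   0.175000   0.563500   0.161000]
  [ 0.102000   0.206250   0.144000   0.399625]
det(I−A) = Σ_j (I−A)_1j·C_1j = (0.95)(0.453500) + (-0.20)(0.340000) + (-0.25)(0.133000) + (-0.10)(0.102000) = 0.319375
(I − A)⁻¹ = adj(I−A) / det(I−A) ≈
  [   1.4200     0.6654     0.8282     0.4407]
  [   1.0646     2.1526     1.5029     0.8376]
  [   0.4164     0.5479     1.7644     0.5041]
  [   0.3194     0.6458     0.4509     1.2513]
Δx = (I − A)⁻¹ Δd with Δd having -40 in the Textiles component and 0 elsewhere.
So Δx_3 = L_34 · (-40), where L_34 = adj(I−A)_34 / det(I−A) = 0.161000 / 0.319375.
Δx_3 = 0.161000 × (-40) / 0.319375 = -6.44 / 0.319375 ≈ -20.164.

Δx_3 = -20.164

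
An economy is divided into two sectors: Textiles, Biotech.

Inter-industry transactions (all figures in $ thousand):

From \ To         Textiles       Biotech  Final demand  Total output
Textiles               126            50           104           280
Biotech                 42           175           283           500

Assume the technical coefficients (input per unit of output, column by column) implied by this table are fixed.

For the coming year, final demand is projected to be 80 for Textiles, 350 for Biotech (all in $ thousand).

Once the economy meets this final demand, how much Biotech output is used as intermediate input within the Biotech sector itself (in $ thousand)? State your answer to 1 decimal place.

Technical coefficients a_ij = z_ij / X_j:
  a_11 = 126/280 = 0.45, a_21 = 42/280 = 0.15
  a_12 = 50/500 = 0.10, a_22 = 175/500 = 0.35
I − A =
  [   0.55    -0.10]
  [  -0.15     0.65]
det(I−A) = (0.55)(0.65) − (-0.10)(-0.15) = 0.3425
adj(I−A) = [[0.65, 0.10], [0.15, 0.55]]
(I − A)⁻¹ = adj(I−A) / det(I−A) ≈
  [   1.8978     0.2920]
  [   0.4380     1.6058]
First solve x = (I − A)⁻¹ d = adj(I−A)·d / det(I−A); in particular x_2 = (0.15·80 + 0.55·350) / 0.3425 = 204.50 / 0.3425 ≈ 597.080.
Intermediate flow from 2 to 2: z_22 = a_22 · x_2 = 0.35 × 204.50 / 0.3425 = 71.575 / 0.3425 ≈ 209.0.

z_22 = 209.0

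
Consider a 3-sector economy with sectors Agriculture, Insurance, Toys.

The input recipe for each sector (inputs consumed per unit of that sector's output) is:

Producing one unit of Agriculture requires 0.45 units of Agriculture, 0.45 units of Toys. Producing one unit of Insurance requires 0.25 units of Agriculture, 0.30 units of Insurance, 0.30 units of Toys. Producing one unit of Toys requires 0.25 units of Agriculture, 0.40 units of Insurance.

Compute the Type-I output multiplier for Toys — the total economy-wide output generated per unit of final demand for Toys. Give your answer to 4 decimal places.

m_3 = 4.5070

I − A =
  [   0.55    -0.25    -0.25]
  [   0.00     0.70    -0.40]
  [  -0.45    -0.30     1.00]
Cofactors of I−A, C_ij = (−1)^(i+j)·(minor ij) (rows/columns in the sector order above):
  C_11 = (0.70)(1.00) − (-0.40)(-0.30) = 0.5800
  C_12 = −[(0.00)(1.00) − (-0.40)(-0.45)] = 0.1800
  C_13 = (0.00)(-0.30) − (0.70)(-0.45) = 0.3150
  C_21 = −[(-0.25)(1.00) − (-0.25)(-0.30)] = 0.3250
  C_22 = (0.55)(1.00) − (-0.25)(-0.45) = 0.4375
  C_23 = −[(0.55)(-0.30) − (-0.25)(-0.45)] = 0.2775
  C_31 = (-0.25)(-0.40) − (-0.25)(0.70) = 0.2750
  C_32 = −[(0.55)(-0.40) − (-0.25)(0.00)] = 0.2200
  C_33 = (0.55)(0.70) − (-0.25)(0.00) = 0.3850
det(I−A) = Σ_j (I−A)_1j·C_1j = (0.55)(0.5800) + (-0.25)(0.1800) + (-0.25)(0.3150) = 0.19525
adj(I−A) = Cᵀ =
  [ 0.5800   0.3250   0.2750]
  [ 0.1800   0.4375   0.2200]
  [ 0.3150   0.2775   0.3850]
(I − A)⁻¹ = adj(I−A) / det(I−A) ≈
  [   2.97055     1.66453     1.40845]
  [   0.92190     2.24072     1.12676]
  [   1.61332     1.42125     1.97183]
The output multiplier for sector j is the column-j sum of the Leontief inverse (I − A)⁻¹ = adj(I−A) / det(I−A).
Column 3 of adj(I−A): (0.2750, 0.2200, 0.3850); det(I−A) = 0.19525.
m_3 = (0.2750 + 0.2200 + 0.3850) / 0.19525 = 0.88 / 0.19525 ≈ 4.5070.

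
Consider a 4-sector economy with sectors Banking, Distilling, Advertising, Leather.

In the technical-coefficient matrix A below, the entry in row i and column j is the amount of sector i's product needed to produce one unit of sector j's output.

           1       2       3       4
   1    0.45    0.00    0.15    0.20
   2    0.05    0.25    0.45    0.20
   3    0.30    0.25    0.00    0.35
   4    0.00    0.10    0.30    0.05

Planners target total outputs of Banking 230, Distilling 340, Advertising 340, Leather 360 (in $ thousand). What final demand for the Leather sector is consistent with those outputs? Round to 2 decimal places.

d_4 = 206.00

I − A =
  [   0.55     0.00    -0.15    -0.20]
  [  -0.05     0.75    -0.45    -0.20]
  [  -0.30    -0.25     1.00    -0.35]
  [   0.00    -0.10    -0.30     0.95]
d = (I − A) x:
  d_1 = (+0.55)·230 + (+0.00)·340 + (-0.15)·340 + (-0.20)·360 = 3.50
  d_2 = (-0.05)·230 + (+0.75)·340 + (-0.45)·340 + (-0.20)·360 = 18.50
  d_3 = (-0.30)·230 + (-0.25)·340 + (+1.00)·340 + (-0.35)·360 = 60.00
  d_4 = (+0.00)·230 + (-0.10)·340 + (-0.30)·340 + (+0.95)·360 = 206.00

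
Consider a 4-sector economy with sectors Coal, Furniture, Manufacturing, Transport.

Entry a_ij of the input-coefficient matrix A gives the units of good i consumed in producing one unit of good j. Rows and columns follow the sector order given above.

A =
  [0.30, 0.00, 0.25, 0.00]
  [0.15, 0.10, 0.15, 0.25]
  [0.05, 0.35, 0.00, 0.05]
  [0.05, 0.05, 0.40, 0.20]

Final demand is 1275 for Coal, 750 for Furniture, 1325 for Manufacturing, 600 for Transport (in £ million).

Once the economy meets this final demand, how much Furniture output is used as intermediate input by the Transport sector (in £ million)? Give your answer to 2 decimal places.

z_FT = 562.07

I − A =
  [   0.70     0.00    -0.25     0.00]
  [  -0.15     0.90    -0.15    -0.25]
  [  -0.05    -0.35     1.00    -0.05]
  [  -0.05    -0.05    -0.40     0.80]
Compute the cofactors C_ij = (−1)^(i+j)·(3×3 minor ij) of I−A; the adjugate is their transpose:
adj(I−A) = Cᵀ =
  [ 0.612125   0.070625   0.176875   0.033125]
  [ 0.140875   0.535375   0.187125   0.179000]
  [ 0.084375   0.197750   0.495250   0.092750]
  [ 0.089250   0.136750   0.270375   0.568875]
det(I−A) = Σ_j (I−A)_1j·C_1j = (0.70)(0.612125) + (0.00)(0.140875) + (-0.25)(0.084375) + (0.00)(0.089250) = 0.40739375
(I − A)⁻¹ = adj(I−A) / det(I−A) ≈
  [   1.5025     0.1734     0.4342     0.0813]
  [   0.3458     1.3141     0.4593     0.4394]
  [   0.2071     0.4854     1.2157     0.2277]
  [   0.2191     0.3357     0.6637     1.3964]
First solve x = (I − A)⁻¹ d = adj(I−A)·d / det(I−A); in particular x_T = (0.089250·1275 + 0.136750·750 + 0.270375·1325 + 0.568875·600) / 0.40739375 = 915.928125 / 0.40739375 ≈ 2248.2626.
Intermediate flow from F to T: z_FT = a_FT · x_T = 0.25 × 915.928125 / 0.40739375 = 228.98203125 / 0.40739375 ≈ 562.07.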